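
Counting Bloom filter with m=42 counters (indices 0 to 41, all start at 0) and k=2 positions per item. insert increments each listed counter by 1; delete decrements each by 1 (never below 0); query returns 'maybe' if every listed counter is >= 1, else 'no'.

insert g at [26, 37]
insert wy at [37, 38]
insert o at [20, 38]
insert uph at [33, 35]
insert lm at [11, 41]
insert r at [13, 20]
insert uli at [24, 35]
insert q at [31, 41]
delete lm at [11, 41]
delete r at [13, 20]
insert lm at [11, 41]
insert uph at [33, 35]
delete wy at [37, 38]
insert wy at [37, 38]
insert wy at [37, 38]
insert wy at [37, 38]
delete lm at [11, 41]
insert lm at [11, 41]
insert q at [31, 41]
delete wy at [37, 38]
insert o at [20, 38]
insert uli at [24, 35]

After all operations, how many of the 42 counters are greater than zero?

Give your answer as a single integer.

Step 1: insert g at [26, 37] -> counters=[0,0,0,0,0,0,0,0,0,0,0,0,0,0,0,0,0,0,0,0,0,0,0,0,0,0,1,0,0,0,0,0,0,0,0,0,0,1,0,0,0,0]
Step 2: insert wy at [37, 38] -> counters=[0,0,0,0,0,0,0,0,0,0,0,0,0,0,0,0,0,0,0,0,0,0,0,0,0,0,1,0,0,0,0,0,0,0,0,0,0,2,1,0,0,0]
Step 3: insert o at [20, 38] -> counters=[0,0,0,0,0,0,0,0,0,0,0,0,0,0,0,0,0,0,0,0,1,0,0,0,0,0,1,0,0,0,0,0,0,0,0,0,0,2,2,0,0,0]
Step 4: insert uph at [33, 35] -> counters=[0,0,0,0,0,0,0,0,0,0,0,0,0,0,0,0,0,0,0,0,1,0,0,0,0,0,1,0,0,0,0,0,0,1,0,1,0,2,2,0,0,0]
Step 5: insert lm at [11, 41] -> counters=[0,0,0,0,0,0,0,0,0,0,0,1,0,0,0,0,0,0,0,0,1,0,0,0,0,0,1,0,0,0,0,0,0,1,0,1,0,2,2,0,0,1]
Step 6: insert r at [13, 20] -> counters=[0,0,0,0,0,0,0,0,0,0,0,1,0,1,0,0,0,0,0,0,2,0,0,0,0,0,1,0,0,0,0,0,0,1,0,1,0,2,2,0,0,1]
Step 7: insert uli at [24, 35] -> counters=[0,0,0,0,0,0,0,0,0,0,0,1,0,1,0,0,0,0,0,0,2,0,0,0,1,0,1,0,0,0,0,0,0,1,0,2,0,2,2,0,0,1]
Step 8: insert q at [31, 41] -> counters=[0,0,0,0,0,0,0,0,0,0,0,1,0,1,0,0,0,0,0,0,2,0,0,0,1,0,1,0,0,0,0,1,0,1,0,2,0,2,2,0,0,2]
Step 9: delete lm at [11, 41] -> counters=[0,0,0,0,0,0,0,0,0,0,0,0,0,1,0,0,0,0,0,0,2,0,0,0,1,0,1,0,0,0,0,1,0,1,0,2,0,2,2,0,0,1]
Step 10: delete r at [13, 20] -> counters=[0,0,0,0,0,0,0,0,0,0,0,0,0,0,0,0,0,0,0,0,1,0,0,0,1,0,1,0,0,0,0,1,0,1,0,2,0,2,2,0,0,1]
Step 11: insert lm at [11, 41] -> counters=[0,0,0,0,0,0,0,0,0,0,0,1,0,0,0,0,0,0,0,0,1,0,0,0,1,0,1,0,0,0,0,1,0,1,0,2,0,2,2,0,0,2]
Step 12: insert uph at [33, 35] -> counters=[0,0,0,0,0,0,0,0,0,0,0,1,0,0,0,0,0,0,0,0,1,0,0,0,1,0,1,0,0,0,0,1,0,2,0,3,0,2,2,0,0,2]
Step 13: delete wy at [37, 38] -> counters=[0,0,0,0,0,0,0,0,0,0,0,1,0,0,0,0,0,0,0,0,1,0,0,0,1,0,1,0,0,0,0,1,0,2,0,3,0,1,1,0,0,2]
Step 14: insert wy at [37, 38] -> counters=[0,0,0,0,0,0,0,0,0,0,0,1,0,0,0,0,0,0,0,0,1,0,0,0,1,0,1,0,0,0,0,1,0,2,0,3,0,2,2,0,0,2]
Step 15: insert wy at [37, 38] -> counters=[0,0,0,0,0,0,0,0,0,0,0,1,0,0,0,0,0,0,0,0,1,0,0,0,1,0,1,0,0,0,0,1,0,2,0,3,0,3,3,0,0,2]
Step 16: insert wy at [37, 38] -> counters=[0,0,0,0,0,0,0,0,0,0,0,1,0,0,0,0,0,0,0,0,1,0,0,0,1,0,1,0,0,0,0,1,0,2,0,3,0,4,4,0,0,2]
Step 17: delete lm at [11, 41] -> counters=[0,0,0,0,0,0,0,0,0,0,0,0,0,0,0,0,0,0,0,0,1,0,0,0,1,0,1,0,0,0,0,1,0,2,0,3,0,4,4,0,0,1]
Step 18: insert lm at [11, 41] -> counters=[0,0,0,0,0,0,0,0,0,0,0,1,0,0,0,0,0,0,0,0,1,0,0,0,1,0,1,0,0,0,0,1,0,2,0,3,0,4,4,0,0,2]
Step 19: insert q at [31, 41] -> counters=[0,0,0,0,0,0,0,0,0,0,0,1,0,0,0,0,0,0,0,0,1,0,0,0,1,0,1,0,0,0,0,2,0,2,0,3,0,4,4,0,0,3]
Step 20: delete wy at [37, 38] -> counters=[0,0,0,0,0,0,0,0,0,0,0,1,0,0,0,0,0,0,0,0,1,0,0,0,1,0,1,0,0,0,0,2,0,2,0,3,0,3,3,0,0,3]
Step 21: insert o at [20, 38] -> counters=[0,0,0,0,0,0,0,0,0,0,0,1,0,0,0,0,0,0,0,0,2,0,0,0,1,0,1,0,0,0,0,2,0,2,0,3,0,3,4,0,0,3]
Step 22: insert uli at [24, 35] -> counters=[0,0,0,0,0,0,0,0,0,0,0,1,0,0,0,0,0,0,0,0,2,0,0,0,2,0,1,0,0,0,0,2,0,2,0,4,0,3,4,0,0,3]
Final counters=[0,0,0,0,0,0,0,0,0,0,0,1,0,0,0,0,0,0,0,0,2,0,0,0,2,0,1,0,0,0,0,2,0,2,0,4,0,3,4,0,0,3] -> 10 nonzero

Answer: 10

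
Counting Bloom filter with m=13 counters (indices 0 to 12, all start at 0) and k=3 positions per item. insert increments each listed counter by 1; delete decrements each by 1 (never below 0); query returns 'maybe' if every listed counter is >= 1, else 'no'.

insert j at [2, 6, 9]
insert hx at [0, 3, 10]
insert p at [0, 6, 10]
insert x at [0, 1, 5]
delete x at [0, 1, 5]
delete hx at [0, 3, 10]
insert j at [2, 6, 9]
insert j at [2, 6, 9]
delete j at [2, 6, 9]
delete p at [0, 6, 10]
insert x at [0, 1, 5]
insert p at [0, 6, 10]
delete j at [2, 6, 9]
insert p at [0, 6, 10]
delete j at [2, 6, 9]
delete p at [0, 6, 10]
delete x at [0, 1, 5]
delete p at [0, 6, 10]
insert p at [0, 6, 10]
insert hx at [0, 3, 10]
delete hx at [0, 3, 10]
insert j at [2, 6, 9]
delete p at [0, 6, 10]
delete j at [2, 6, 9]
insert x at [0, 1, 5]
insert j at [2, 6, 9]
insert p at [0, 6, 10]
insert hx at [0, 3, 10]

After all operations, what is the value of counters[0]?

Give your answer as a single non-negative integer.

Answer: 3

Derivation:
Step 1: insert j at [2, 6, 9] -> counters=[0,0,1,0,0,0,1,0,0,1,0,0,0]
Step 2: insert hx at [0, 3, 10] -> counters=[1,0,1,1,0,0,1,0,0,1,1,0,0]
Step 3: insert p at [0, 6, 10] -> counters=[2,0,1,1,0,0,2,0,0,1,2,0,0]
Step 4: insert x at [0, 1, 5] -> counters=[3,1,1,1,0,1,2,0,0,1,2,0,0]
Step 5: delete x at [0, 1, 5] -> counters=[2,0,1,1,0,0,2,0,0,1,2,0,0]
Step 6: delete hx at [0, 3, 10] -> counters=[1,0,1,0,0,0,2,0,0,1,1,0,0]
Step 7: insert j at [2, 6, 9] -> counters=[1,0,2,0,0,0,3,0,0,2,1,0,0]
Step 8: insert j at [2, 6, 9] -> counters=[1,0,3,0,0,0,4,0,0,3,1,0,0]
Step 9: delete j at [2, 6, 9] -> counters=[1,0,2,0,0,0,3,0,0,2,1,0,0]
Step 10: delete p at [0, 6, 10] -> counters=[0,0,2,0,0,0,2,0,0,2,0,0,0]
Step 11: insert x at [0, 1, 5] -> counters=[1,1,2,0,0,1,2,0,0,2,0,0,0]
Step 12: insert p at [0, 6, 10] -> counters=[2,1,2,0,0,1,3,0,0,2,1,0,0]
Step 13: delete j at [2, 6, 9] -> counters=[2,1,1,0,0,1,2,0,0,1,1,0,0]
Step 14: insert p at [0, 6, 10] -> counters=[3,1,1,0,0,1,3,0,0,1,2,0,0]
Step 15: delete j at [2, 6, 9] -> counters=[3,1,0,0,0,1,2,0,0,0,2,0,0]
Step 16: delete p at [0, 6, 10] -> counters=[2,1,0,0,0,1,1,0,0,0,1,0,0]
Step 17: delete x at [0, 1, 5] -> counters=[1,0,0,0,0,0,1,0,0,0,1,0,0]
Step 18: delete p at [0, 6, 10] -> counters=[0,0,0,0,0,0,0,0,0,0,0,0,0]
Step 19: insert p at [0, 6, 10] -> counters=[1,0,0,0,0,0,1,0,0,0,1,0,0]
Step 20: insert hx at [0, 3, 10] -> counters=[2,0,0,1,0,0,1,0,0,0,2,0,0]
Step 21: delete hx at [0, 3, 10] -> counters=[1,0,0,0,0,0,1,0,0,0,1,0,0]
Step 22: insert j at [2, 6, 9] -> counters=[1,0,1,0,0,0,2,0,0,1,1,0,0]
Step 23: delete p at [0, 6, 10] -> counters=[0,0,1,0,0,0,1,0,0,1,0,0,0]
Step 24: delete j at [2, 6, 9] -> counters=[0,0,0,0,0,0,0,0,0,0,0,0,0]
Step 25: insert x at [0, 1, 5] -> counters=[1,1,0,0,0,1,0,0,0,0,0,0,0]
Step 26: insert j at [2, 6, 9] -> counters=[1,1,1,0,0,1,1,0,0,1,0,0,0]
Step 27: insert p at [0, 6, 10] -> counters=[2,1,1,0,0,1,2,0,0,1,1,0,0]
Step 28: insert hx at [0, 3, 10] -> counters=[3,1,1,1,0,1,2,0,0,1,2,0,0]
Final counters=[3,1,1,1,0,1,2,0,0,1,2,0,0] -> counters[0]=3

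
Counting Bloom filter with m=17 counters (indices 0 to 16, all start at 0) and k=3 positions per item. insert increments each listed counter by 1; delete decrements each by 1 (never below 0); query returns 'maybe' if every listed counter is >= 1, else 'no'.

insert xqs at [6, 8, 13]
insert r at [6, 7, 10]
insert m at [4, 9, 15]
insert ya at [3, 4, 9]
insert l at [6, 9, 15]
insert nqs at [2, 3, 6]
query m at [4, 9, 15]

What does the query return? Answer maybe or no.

Answer: maybe

Derivation:
Step 1: insert xqs at [6, 8, 13] -> counters=[0,0,0,0,0,0,1,0,1,0,0,0,0,1,0,0,0]
Step 2: insert r at [6, 7, 10] -> counters=[0,0,0,0,0,0,2,1,1,0,1,0,0,1,0,0,0]
Step 3: insert m at [4, 9, 15] -> counters=[0,0,0,0,1,0,2,1,1,1,1,0,0,1,0,1,0]
Step 4: insert ya at [3, 4, 9] -> counters=[0,0,0,1,2,0,2,1,1,2,1,0,0,1,0,1,0]
Step 5: insert l at [6, 9, 15] -> counters=[0,0,0,1,2,0,3,1,1,3,1,0,0,1,0,2,0]
Step 6: insert nqs at [2, 3, 6] -> counters=[0,0,1,2,2,0,4,1,1,3,1,0,0,1,0,2,0]
Query m: check counters[4]=2 counters[9]=3 counters[15]=2 -> maybe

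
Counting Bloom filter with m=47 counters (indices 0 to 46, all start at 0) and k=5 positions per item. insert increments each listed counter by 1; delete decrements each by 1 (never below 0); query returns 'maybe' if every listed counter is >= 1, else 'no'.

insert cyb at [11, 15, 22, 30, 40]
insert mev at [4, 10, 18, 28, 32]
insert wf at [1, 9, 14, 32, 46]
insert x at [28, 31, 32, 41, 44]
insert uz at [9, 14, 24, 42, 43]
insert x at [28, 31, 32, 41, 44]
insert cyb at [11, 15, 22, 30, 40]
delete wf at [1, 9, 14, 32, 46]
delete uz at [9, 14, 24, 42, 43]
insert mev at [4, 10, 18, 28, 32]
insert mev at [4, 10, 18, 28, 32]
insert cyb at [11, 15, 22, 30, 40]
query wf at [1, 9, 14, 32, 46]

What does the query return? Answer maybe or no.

Answer: no

Derivation:
Step 1: insert cyb at [11, 15, 22, 30, 40] -> counters=[0,0,0,0,0,0,0,0,0,0,0,1,0,0,0,1,0,0,0,0,0,0,1,0,0,0,0,0,0,0,1,0,0,0,0,0,0,0,0,0,1,0,0,0,0,0,0]
Step 2: insert mev at [4, 10, 18, 28, 32] -> counters=[0,0,0,0,1,0,0,0,0,0,1,1,0,0,0,1,0,0,1,0,0,0,1,0,0,0,0,0,1,0,1,0,1,0,0,0,0,0,0,0,1,0,0,0,0,0,0]
Step 3: insert wf at [1, 9, 14, 32, 46] -> counters=[0,1,0,0,1,0,0,0,0,1,1,1,0,0,1,1,0,0,1,0,0,0,1,0,0,0,0,0,1,0,1,0,2,0,0,0,0,0,0,0,1,0,0,0,0,0,1]
Step 4: insert x at [28, 31, 32, 41, 44] -> counters=[0,1,0,0,1,0,0,0,0,1,1,1,0,0,1,1,0,0,1,0,0,0,1,0,0,0,0,0,2,0,1,1,3,0,0,0,0,0,0,0,1,1,0,0,1,0,1]
Step 5: insert uz at [9, 14, 24, 42, 43] -> counters=[0,1,0,0,1,0,0,0,0,2,1,1,0,0,2,1,0,0,1,0,0,0,1,0,1,0,0,0,2,0,1,1,3,0,0,0,0,0,0,0,1,1,1,1,1,0,1]
Step 6: insert x at [28, 31, 32, 41, 44] -> counters=[0,1,0,0,1,0,0,0,0,2,1,1,0,0,2,1,0,0,1,0,0,0,1,0,1,0,0,0,3,0,1,2,4,0,0,0,0,0,0,0,1,2,1,1,2,0,1]
Step 7: insert cyb at [11, 15, 22, 30, 40] -> counters=[0,1,0,0,1,0,0,0,0,2,1,2,0,0,2,2,0,0,1,0,0,0,2,0,1,0,0,0,3,0,2,2,4,0,0,0,0,0,0,0,2,2,1,1,2,0,1]
Step 8: delete wf at [1, 9, 14, 32, 46] -> counters=[0,0,0,0,1,0,0,0,0,1,1,2,0,0,1,2,0,0,1,0,0,0,2,0,1,0,0,0,3,0,2,2,3,0,0,0,0,0,0,0,2,2,1,1,2,0,0]
Step 9: delete uz at [9, 14, 24, 42, 43] -> counters=[0,0,0,0,1,0,0,0,0,0,1,2,0,0,0,2,0,0,1,0,0,0,2,0,0,0,0,0,3,0,2,2,3,0,0,0,0,0,0,0,2,2,0,0,2,0,0]
Step 10: insert mev at [4, 10, 18, 28, 32] -> counters=[0,0,0,0,2,0,0,0,0,0,2,2,0,0,0,2,0,0,2,0,0,0,2,0,0,0,0,0,4,0,2,2,4,0,0,0,0,0,0,0,2,2,0,0,2,0,0]
Step 11: insert mev at [4, 10, 18, 28, 32] -> counters=[0,0,0,0,3,0,0,0,0,0,3,2,0,0,0,2,0,0,3,0,0,0,2,0,0,0,0,0,5,0,2,2,5,0,0,0,0,0,0,0,2,2,0,0,2,0,0]
Step 12: insert cyb at [11, 15, 22, 30, 40] -> counters=[0,0,0,0,3,0,0,0,0,0,3,3,0,0,0,3,0,0,3,0,0,0,3,0,0,0,0,0,5,0,3,2,5,0,0,0,0,0,0,0,3,2,0,0,2,0,0]
Query wf: check counters[1]=0 counters[9]=0 counters[14]=0 counters[32]=5 counters[46]=0 -> no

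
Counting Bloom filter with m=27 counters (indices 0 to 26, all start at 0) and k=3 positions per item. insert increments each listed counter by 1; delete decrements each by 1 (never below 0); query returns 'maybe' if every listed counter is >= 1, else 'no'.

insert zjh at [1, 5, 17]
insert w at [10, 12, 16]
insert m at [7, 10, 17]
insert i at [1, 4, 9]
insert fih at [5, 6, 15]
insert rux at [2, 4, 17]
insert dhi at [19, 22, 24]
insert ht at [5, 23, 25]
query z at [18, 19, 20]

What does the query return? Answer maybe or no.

Step 1: insert zjh at [1, 5, 17] -> counters=[0,1,0,0,0,1,0,0,0,0,0,0,0,0,0,0,0,1,0,0,0,0,0,0,0,0,0]
Step 2: insert w at [10, 12, 16] -> counters=[0,1,0,0,0,1,0,0,0,0,1,0,1,0,0,0,1,1,0,0,0,0,0,0,0,0,0]
Step 3: insert m at [7, 10, 17] -> counters=[0,1,0,0,0,1,0,1,0,0,2,0,1,0,0,0,1,2,0,0,0,0,0,0,0,0,0]
Step 4: insert i at [1, 4, 9] -> counters=[0,2,0,0,1,1,0,1,0,1,2,0,1,0,0,0,1,2,0,0,0,0,0,0,0,0,0]
Step 5: insert fih at [5, 6, 15] -> counters=[0,2,0,0,1,2,1,1,0,1,2,0,1,0,0,1,1,2,0,0,0,0,0,0,0,0,0]
Step 6: insert rux at [2, 4, 17] -> counters=[0,2,1,0,2,2,1,1,0,1,2,0,1,0,0,1,1,3,0,0,0,0,0,0,0,0,0]
Step 7: insert dhi at [19, 22, 24] -> counters=[0,2,1,0,2,2,1,1,0,1,2,0,1,0,0,1,1,3,0,1,0,0,1,0,1,0,0]
Step 8: insert ht at [5, 23, 25] -> counters=[0,2,1,0,2,3,1,1,0,1,2,0,1,0,0,1,1,3,0,1,0,0,1,1,1,1,0]
Query z: check counters[18]=0 counters[19]=1 counters[20]=0 -> no

Answer: no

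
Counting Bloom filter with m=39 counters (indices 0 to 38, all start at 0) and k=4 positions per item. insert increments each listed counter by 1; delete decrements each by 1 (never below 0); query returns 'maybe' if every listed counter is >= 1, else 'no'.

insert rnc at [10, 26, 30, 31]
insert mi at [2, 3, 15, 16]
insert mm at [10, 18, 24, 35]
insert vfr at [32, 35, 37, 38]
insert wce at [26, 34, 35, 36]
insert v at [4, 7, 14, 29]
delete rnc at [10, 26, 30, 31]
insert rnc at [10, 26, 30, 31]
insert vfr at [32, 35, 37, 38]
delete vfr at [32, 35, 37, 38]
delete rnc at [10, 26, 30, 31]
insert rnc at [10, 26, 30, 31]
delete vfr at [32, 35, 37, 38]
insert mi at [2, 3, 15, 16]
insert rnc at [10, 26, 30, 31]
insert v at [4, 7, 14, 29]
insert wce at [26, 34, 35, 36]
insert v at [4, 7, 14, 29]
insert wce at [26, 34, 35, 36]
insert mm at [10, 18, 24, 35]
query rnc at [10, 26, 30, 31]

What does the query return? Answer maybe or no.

Step 1: insert rnc at [10, 26, 30, 31] -> counters=[0,0,0,0,0,0,0,0,0,0,1,0,0,0,0,0,0,0,0,0,0,0,0,0,0,0,1,0,0,0,1,1,0,0,0,0,0,0,0]
Step 2: insert mi at [2, 3, 15, 16] -> counters=[0,0,1,1,0,0,0,0,0,0,1,0,0,0,0,1,1,0,0,0,0,0,0,0,0,0,1,0,0,0,1,1,0,0,0,0,0,0,0]
Step 3: insert mm at [10, 18, 24, 35] -> counters=[0,0,1,1,0,0,0,0,0,0,2,0,0,0,0,1,1,0,1,0,0,0,0,0,1,0,1,0,0,0,1,1,0,0,0,1,0,0,0]
Step 4: insert vfr at [32, 35, 37, 38] -> counters=[0,0,1,1,0,0,0,0,0,0,2,0,0,0,0,1,1,0,1,0,0,0,0,0,1,0,1,0,0,0,1,1,1,0,0,2,0,1,1]
Step 5: insert wce at [26, 34, 35, 36] -> counters=[0,0,1,1,0,0,0,0,0,0,2,0,0,0,0,1,1,0,1,0,0,0,0,0,1,0,2,0,0,0,1,1,1,0,1,3,1,1,1]
Step 6: insert v at [4, 7, 14, 29] -> counters=[0,0,1,1,1,0,0,1,0,0,2,0,0,0,1,1,1,0,1,0,0,0,0,0,1,0,2,0,0,1,1,1,1,0,1,3,1,1,1]
Step 7: delete rnc at [10, 26, 30, 31] -> counters=[0,0,1,1,1,0,0,1,0,0,1,0,0,0,1,1,1,0,1,0,0,0,0,0,1,0,1,0,0,1,0,0,1,0,1,3,1,1,1]
Step 8: insert rnc at [10, 26, 30, 31] -> counters=[0,0,1,1,1,0,0,1,0,0,2,0,0,0,1,1,1,0,1,0,0,0,0,0,1,0,2,0,0,1,1,1,1,0,1,3,1,1,1]
Step 9: insert vfr at [32, 35, 37, 38] -> counters=[0,0,1,1,1,0,0,1,0,0,2,0,0,0,1,1,1,0,1,0,0,0,0,0,1,0,2,0,0,1,1,1,2,0,1,4,1,2,2]
Step 10: delete vfr at [32, 35, 37, 38] -> counters=[0,0,1,1,1,0,0,1,0,0,2,0,0,0,1,1,1,0,1,0,0,0,0,0,1,0,2,0,0,1,1,1,1,0,1,3,1,1,1]
Step 11: delete rnc at [10, 26, 30, 31] -> counters=[0,0,1,1,1,0,0,1,0,0,1,0,0,0,1,1,1,0,1,0,0,0,0,0,1,0,1,0,0,1,0,0,1,0,1,3,1,1,1]
Step 12: insert rnc at [10, 26, 30, 31] -> counters=[0,0,1,1,1,0,0,1,0,0,2,0,0,0,1,1,1,0,1,0,0,0,0,0,1,0,2,0,0,1,1,1,1,0,1,3,1,1,1]
Step 13: delete vfr at [32, 35, 37, 38] -> counters=[0,0,1,1,1,0,0,1,0,0,2,0,0,0,1,1,1,0,1,0,0,0,0,0,1,0,2,0,0,1,1,1,0,0,1,2,1,0,0]
Step 14: insert mi at [2, 3, 15, 16] -> counters=[0,0,2,2,1,0,0,1,0,0,2,0,0,0,1,2,2,0,1,0,0,0,0,0,1,0,2,0,0,1,1,1,0,0,1,2,1,0,0]
Step 15: insert rnc at [10, 26, 30, 31] -> counters=[0,0,2,2,1,0,0,1,0,0,3,0,0,0,1,2,2,0,1,0,0,0,0,0,1,0,3,0,0,1,2,2,0,0,1,2,1,0,0]
Step 16: insert v at [4, 7, 14, 29] -> counters=[0,0,2,2,2,0,0,2,0,0,3,0,0,0,2,2,2,0,1,0,0,0,0,0,1,0,3,0,0,2,2,2,0,0,1,2,1,0,0]
Step 17: insert wce at [26, 34, 35, 36] -> counters=[0,0,2,2,2,0,0,2,0,0,3,0,0,0,2,2,2,0,1,0,0,0,0,0,1,0,4,0,0,2,2,2,0,0,2,3,2,0,0]
Step 18: insert v at [4, 7, 14, 29] -> counters=[0,0,2,2,3,0,0,3,0,0,3,0,0,0,3,2,2,0,1,0,0,0,0,0,1,0,4,0,0,3,2,2,0,0,2,3,2,0,0]
Step 19: insert wce at [26, 34, 35, 36] -> counters=[0,0,2,2,3,0,0,3,0,0,3,0,0,0,3,2,2,0,1,0,0,0,0,0,1,0,5,0,0,3,2,2,0,0,3,4,3,0,0]
Step 20: insert mm at [10, 18, 24, 35] -> counters=[0,0,2,2,3,0,0,3,0,0,4,0,0,0,3,2,2,0,2,0,0,0,0,0,2,0,5,0,0,3,2,2,0,0,3,5,3,0,0]
Query rnc: check counters[10]=4 counters[26]=5 counters[30]=2 counters[31]=2 -> maybe

Answer: maybe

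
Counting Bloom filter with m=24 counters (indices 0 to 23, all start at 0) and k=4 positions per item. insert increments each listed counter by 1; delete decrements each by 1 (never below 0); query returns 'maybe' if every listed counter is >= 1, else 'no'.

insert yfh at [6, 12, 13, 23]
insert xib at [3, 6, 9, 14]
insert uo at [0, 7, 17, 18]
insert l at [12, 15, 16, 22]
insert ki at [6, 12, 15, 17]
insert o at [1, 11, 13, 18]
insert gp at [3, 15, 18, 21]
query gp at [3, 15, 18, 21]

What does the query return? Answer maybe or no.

Step 1: insert yfh at [6, 12, 13, 23] -> counters=[0,0,0,0,0,0,1,0,0,0,0,0,1,1,0,0,0,0,0,0,0,0,0,1]
Step 2: insert xib at [3, 6, 9, 14] -> counters=[0,0,0,1,0,0,2,0,0,1,0,0,1,1,1,0,0,0,0,0,0,0,0,1]
Step 3: insert uo at [0, 7, 17, 18] -> counters=[1,0,0,1,0,0,2,1,0,1,0,0,1,1,1,0,0,1,1,0,0,0,0,1]
Step 4: insert l at [12, 15, 16, 22] -> counters=[1,0,0,1,0,0,2,1,0,1,0,0,2,1,1,1,1,1,1,0,0,0,1,1]
Step 5: insert ki at [6, 12, 15, 17] -> counters=[1,0,0,1,0,0,3,1,0,1,0,0,3,1,1,2,1,2,1,0,0,0,1,1]
Step 6: insert o at [1, 11, 13, 18] -> counters=[1,1,0,1,0,0,3,1,0,1,0,1,3,2,1,2,1,2,2,0,0,0,1,1]
Step 7: insert gp at [3, 15, 18, 21] -> counters=[1,1,0,2,0,0,3,1,0,1,0,1,3,2,1,3,1,2,3,0,0,1,1,1]
Query gp: check counters[3]=2 counters[15]=3 counters[18]=3 counters[21]=1 -> maybe

Answer: maybe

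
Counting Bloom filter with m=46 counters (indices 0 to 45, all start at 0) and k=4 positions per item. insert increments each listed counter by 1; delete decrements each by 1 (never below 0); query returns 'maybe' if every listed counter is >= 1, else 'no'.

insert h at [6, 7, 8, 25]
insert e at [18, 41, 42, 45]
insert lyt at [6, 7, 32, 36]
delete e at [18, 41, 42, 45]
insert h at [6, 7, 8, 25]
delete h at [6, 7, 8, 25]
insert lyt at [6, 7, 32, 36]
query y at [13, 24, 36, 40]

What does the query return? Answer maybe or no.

Step 1: insert h at [6, 7, 8, 25] -> counters=[0,0,0,0,0,0,1,1,1,0,0,0,0,0,0,0,0,0,0,0,0,0,0,0,0,1,0,0,0,0,0,0,0,0,0,0,0,0,0,0,0,0,0,0,0,0]
Step 2: insert e at [18, 41, 42, 45] -> counters=[0,0,0,0,0,0,1,1,1,0,0,0,0,0,0,0,0,0,1,0,0,0,0,0,0,1,0,0,0,0,0,0,0,0,0,0,0,0,0,0,0,1,1,0,0,1]
Step 3: insert lyt at [6, 7, 32, 36] -> counters=[0,0,0,0,0,0,2,2,1,0,0,0,0,0,0,0,0,0,1,0,0,0,0,0,0,1,0,0,0,0,0,0,1,0,0,0,1,0,0,0,0,1,1,0,0,1]
Step 4: delete e at [18, 41, 42, 45] -> counters=[0,0,0,0,0,0,2,2,1,0,0,0,0,0,0,0,0,0,0,0,0,0,0,0,0,1,0,0,0,0,0,0,1,0,0,0,1,0,0,0,0,0,0,0,0,0]
Step 5: insert h at [6, 7, 8, 25] -> counters=[0,0,0,0,0,0,3,3,2,0,0,0,0,0,0,0,0,0,0,0,0,0,0,0,0,2,0,0,0,0,0,0,1,0,0,0,1,0,0,0,0,0,0,0,0,0]
Step 6: delete h at [6, 7, 8, 25] -> counters=[0,0,0,0,0,0,2,2,1,0,0,0,0,0,0,0,0,0,0,0,0,0,0,0,0,1,0,0,0,0,0,0,1,0,0,0,1,0,0,0,0,0,0,0,0,0]
Step 7: insert lyt at [6, 7, 32, 36] -> counters=[0,0,0,0,0,0,3,3,1,0,0,0,0,0,0,0,0,0,0,0,0,0,0,0,0,1,0,0,0,0,0,0,2,0,0,0,2,0,0,0,0,0,0,0,0,0]
Query y: check counters[13]=0 counters[24]=0 counters[36]=2 counters[40]=0 -> no

Answer: no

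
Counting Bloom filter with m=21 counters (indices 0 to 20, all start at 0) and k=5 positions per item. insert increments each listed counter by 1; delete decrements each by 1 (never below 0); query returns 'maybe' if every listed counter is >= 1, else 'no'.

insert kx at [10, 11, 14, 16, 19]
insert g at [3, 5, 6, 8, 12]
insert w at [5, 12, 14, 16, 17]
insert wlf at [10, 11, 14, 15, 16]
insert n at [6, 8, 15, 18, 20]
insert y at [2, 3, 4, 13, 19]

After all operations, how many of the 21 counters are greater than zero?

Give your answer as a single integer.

Step 1: insert kx at [10, 11, 14, 16, 19] -> counters=[0,0,0,0,0,0,0,0,0,0,1,1,0,0,1,0,1,0,0,1,0]
Step 2: insert g at [3, 5, 6, 8, 12] -> counters=[0,0,0,1,0,1,1,0,1,0,1,1,1,0,1,0,1,0,0,1,0]
Step 3: insert w at [5, 12, 14, 16, 17] -> counters=[0,0,0,1,0,2,1,0,1,0,1,1,2,0,2,0,2,1,0,1,0]
Step 4: insert wlf at [10, 11, 14, 15, 16] -> counters=[0,0,0,1,0,2,1,0,1,0,2,2,2,0,3,1,3,1,0,1,0]
Step 5: insert n at [6, 8, 15, 18, 20] -> counters=[0,0,0,1,0,2,2,0,2,0,2,2,2,0,3,2,3,1,1,1,1]
Step 6: insert y at [2, 3, 4, 13, 19] -> counters=[0,0,1,2,1,2,2,0,2,0,2,2,2,1,3,2,3,1,1,2,1]
Final counters=[0,0,1,2,1,2,2,0,2,0,2,2,2,1,3,2,3,1,1,2,1] -> 17 nonzero

Answer: 17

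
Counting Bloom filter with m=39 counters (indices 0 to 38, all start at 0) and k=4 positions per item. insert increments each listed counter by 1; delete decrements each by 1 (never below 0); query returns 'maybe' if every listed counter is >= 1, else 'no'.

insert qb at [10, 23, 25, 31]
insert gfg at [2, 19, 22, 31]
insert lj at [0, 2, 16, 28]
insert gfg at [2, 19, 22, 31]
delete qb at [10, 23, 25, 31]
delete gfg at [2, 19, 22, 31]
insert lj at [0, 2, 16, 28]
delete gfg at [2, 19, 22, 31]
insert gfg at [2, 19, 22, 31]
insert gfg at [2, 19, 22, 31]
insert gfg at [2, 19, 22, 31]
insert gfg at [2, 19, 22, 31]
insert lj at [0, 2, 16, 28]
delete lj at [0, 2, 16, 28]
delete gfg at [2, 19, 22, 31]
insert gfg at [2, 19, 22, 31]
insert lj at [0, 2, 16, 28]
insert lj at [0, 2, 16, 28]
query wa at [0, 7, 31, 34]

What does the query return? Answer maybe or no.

Step 1: insert qb at [10, 23, 25, 31] -> counters=[0,0,0,0,0,0,0,0,0,0,1,0,0,0,0,0,0,0,0,0,0,0,0,1,0,1,0,0,0,0,0,1,0,0,0,0,0,0,0]
Step 2: insert gfg at [2, 19, 22, 31] -> counters=[0,0,1,0,0,0,0,0,0,0,1,0,0,0,0,0,0,0,0,1,0,0,1,1,0,1,0,0,0,0,0,2,0,0,0,0,0,0,0]
Step 3: insert lj at [0, 2, 16, 28] -> counters=[1,0,2,0,0,0,0,0,0,0,1,0,0,0,0,0,1,0,0,1,0,0,1,1,0,1,0,0,1,0,0,2,0,0,0,0,0,0,0]
Step 4: insert gfg at [2, 19, 22, 31] -> counters=[1,0,3,0,0,0,0,0,0,0,1,0,0,0,0,0,1,0,0,2,0,0,2,1,0,1,0,0,1,0,0,3,0,0,0,0,0,0,0]
Step 5: delete qb at [10, 23, 25, 31] -> counters=[1,0,3,0,0,0,0,0,0,0,0,0,0,0,0,0,1,0,0,2,0,0,2,0,0,0,0,0,1,0,0,2,0,0,0,0,0,0,0]
Step 6: delete gfg at [2, 19, 22, 31] -> counters=[1,0,2,0,0,0,0,0,0,0,0,0,0,0,0,0,1,0,0,1,0,0,1,0,0,0,0,0,1,0,0,1,0,0,0,0,0,0,0]
Step 7: insert lj at [0, 2, 16, 28] -> counters=[2,0,3,0,0,0,0,0,0,0,0,0,0,0,0,0,2,0,0,1,0,0,1,0,0,0,0,0,2,0,0,1,0,0,0,0,0,0,0]
Step 8: delete gfg at [2, 19, 22, 31] -> counters=[2,0,2,0,0,0,0,0,0,0,0,0,0,0,0,0,2,0,0,0,0,0,0,0,0,0,0,0,2,0,0,0,0,0,0,0,0,0,0]
Step 9: insert gfg at [2, 19, 22, 31] -> counters=[2,0,3,0,0,0,0,0,0,0,0,0,0,0,0,0,2,0,0,1,0,0,1,0,0,0,0,0,2,0,0,1,0,0,0,0,0,0,0]
Step 10: insert gfg at [2, 19, 22, 31] -> counters=[2,0,4,0,0,0,0,0,0,0,0,0,0,0,0,0,2,0,0,2,0,0,2,0,0,0,0,0,2,0,0,2,0,0,0,0,0,0,0]
Step 11: insert gfg at [2, 19, 22, 31] -> counters=[2,0,5,0,0,0,0,0,0,0,0,0,0,0,0,0,2,0,0,3,0,0,3,0,0,0,0,0,2,0,0,3,0,0,0,0,0,0,0]
Step 12: insert gfg at [2, 19, 22, 31] -> counters=[2,0,6,0,0,0,0,0,0,0,0,0,0,0,0,0,2,0,0,4,0,0,4,0,0,0,0,0,2,0,0,4,0,0,0,0,0,0,0]
Step 13: insert lj at [0, 2, 16, 28] -> counters=[3,0,7,0,0,0,0,0,0,0,0,0,0,0,0,0,3,0,0,4,0,0,4,0,0,0,0,0,3,0,0,4,0,0,0,0,0,0,0]
Step 14: delete lj at [0, 2, 16, 28] -> counters=[2,0,6,0,0,0,0,0,0,0,0,0,0,0,0,0,2,0,0,4,0,0,4,0,0,0,0,0,2,0,0,4,0,0,0,0,0,0,0]
Step 15: delete gfg at [2, 19, 22, 31] -> counters=[2,0,5,0,0,0,0,0,0,0,0,0,0,0,0,0,2,0,0,3,0,0,3,0,0,0,0,0,2,0,0,3,0,0,0,0,0,0,0]
Step 16: insert gfg at [2, 19, 22, 31] -> counters=[2,0,6,0,0,0,0,0,0,0,0,0,0,0,0,0,2,0,0,4,0,0,4,0,0,0,0,0,2,0,0,4,0,0,0,0,0,0,0]
Step 17: insert lj at [0, 2, 16, 28] -> counters=[3,0,7,0,0,0,0,0,0,0,0,0,0,0,0,0,3,0,0,4,0,0,4,0,0,0,0,0,3,0,0,4,0,0,0,0,0,0,0]
Step 18: insert lj at [0, 2, 16, 28] -> counters=[4,0,8,0,0,0,0,0,0,0,0,0,0,0,0,0,4,0,0,4,0,0,4,0,0,0,0,0,4,0,0,4,0,0,0,0,0,0,0]
Query wa: check counters[0]=4 counters[7]=0 counters[31]=4 counters[34]=0 -> no

Answer: no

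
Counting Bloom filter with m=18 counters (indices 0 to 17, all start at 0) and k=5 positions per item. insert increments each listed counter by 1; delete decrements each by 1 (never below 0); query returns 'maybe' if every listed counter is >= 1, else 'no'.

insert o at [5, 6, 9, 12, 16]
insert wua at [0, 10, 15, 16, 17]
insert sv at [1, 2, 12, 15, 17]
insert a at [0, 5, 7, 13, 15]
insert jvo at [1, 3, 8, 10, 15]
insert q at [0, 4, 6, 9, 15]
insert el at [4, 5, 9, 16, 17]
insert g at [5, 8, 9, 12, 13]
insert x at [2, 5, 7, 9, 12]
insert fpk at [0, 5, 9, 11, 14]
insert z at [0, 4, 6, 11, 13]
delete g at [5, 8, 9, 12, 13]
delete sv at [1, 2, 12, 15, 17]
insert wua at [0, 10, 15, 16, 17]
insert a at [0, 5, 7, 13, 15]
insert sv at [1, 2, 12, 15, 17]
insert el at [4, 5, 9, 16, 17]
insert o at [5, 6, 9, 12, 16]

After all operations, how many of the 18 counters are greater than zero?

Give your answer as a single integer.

Answer: 18

Derivation:
Step 1: insert o at [5, 6, 9, 12, 16] -> counters=[0,0,0,0,0,1,1,0,0,1,0,0,1,0,0,0,1,0]
Step 2: insert wua at [0, 10, 15, 16, 17] -> counters=[1,0,0,0,0,1,1,0,0,1,1,0,1,0,0,1,2,1]
Step 3: insert sv at [1, 2, 12, 15, 17] -> counters=[1,1,1,0,0,1,1,0,0,1,1,0,2,0,0,2,2,2]
Step 4: insert a at [0, 5, 7, 13, 15] -> counters=[2,1,1,0,0,2,1,1,0,1,1,0,2,1,0,3,2,2]
Step 5: insert jvo at [1, 3, 8, 10, 15] -> counters=[2,2,1,1,0,2,1,1,1,1,2,0,2,1,0,4,2,2]
Step 6: insert q at [0, 4, 6, 9, 15] -> counters=[3,2,1,1,1,2,2,1,1,2,2,0,2,1,0,5,2,2]
Step 7: insert el at [4, 5, 9, 16, 17] -> counters=[3,2,1,1,2,3,2,1,1,3,2,0,2,1,0,5,3,3]
Step 8: insert g at [5, 8, 9, 12, 13] -> counters=[3,2,1,1,2,4,2,1,2,4,2,0,3,2,0,5,3,3]
Step 9: insert x at [2, 5, 7, 9, 12] -> counters=[3,2,2,1,2,5,2,2,2,5,2,0,4,2,0,5,3,3]
Step 10: insert fpk at [0, 5, 9, 11, 14] -> counters=[4,2,2,1,2,6,2,2,2,6,2,1,4,2,1,5,3,3]
Step 11: insert z at [0, 4, 6, 11, 13] -> counters=[5,2,2,1,3,6,3,2,2,6,2,2,4,3,1,5,3,3]
Step 12: delete g at [5, 8, 9, 12, 13] -> counters=[5,2,2,1,3,5,3,2,1,5,2,2,3,2,1,5,3,3]
Step 13: delete sv at [1, 2, 12, 15, 17] -> counters=[5,1,1,1,3,5,3,2,1,5,2,2,2,2,1,4,3,2]
Step 14: insert wua at [0, 10, 15, 16, 17] -> counters=[6,1,1,1,3,5,3,2,1,5,3,2,2,2,1,5,4,3]
Step 15: insert a at [0, 5, 7, 13, 15] -> counters=[7,1,1,1,3,6,3,3,1,5,3,2,2,3,1,6,4,3]
Step 16: insert sv at [1, 2, 12, 15, 17] -> counters=[7,2,2,1,3,6,3,3,1,5,3,2,3,3,1,7,4,4]
Step 17: insert el at [4, 5, 9, 16, 17] -> counters=[7,2,2,1,4,7,3,3,1,6,3,2,3,3,1,7,5,5]
Step 18: insert o at [5, 6, 9, 12, 16] -> counters=[7,2,2,1,4,8,4,3,1,7,3,2,4,3,1,7,6,5]
Final counters=[7,2,2,1,4,8,4,3,1,7,3,2,4,3,1,7,6,5] -> 18 nonzero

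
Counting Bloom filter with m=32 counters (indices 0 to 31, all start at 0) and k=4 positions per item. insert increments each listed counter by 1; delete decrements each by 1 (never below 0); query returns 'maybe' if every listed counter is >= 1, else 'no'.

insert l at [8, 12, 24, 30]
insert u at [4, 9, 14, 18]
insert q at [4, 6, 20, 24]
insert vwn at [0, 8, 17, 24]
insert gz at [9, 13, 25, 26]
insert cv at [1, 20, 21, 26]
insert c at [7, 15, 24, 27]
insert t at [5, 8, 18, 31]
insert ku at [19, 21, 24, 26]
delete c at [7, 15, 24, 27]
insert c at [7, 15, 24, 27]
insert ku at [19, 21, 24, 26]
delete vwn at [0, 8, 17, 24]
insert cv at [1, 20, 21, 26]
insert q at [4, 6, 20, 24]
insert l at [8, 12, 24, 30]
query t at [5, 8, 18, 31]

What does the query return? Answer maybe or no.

Answer: maybe

Derivation:
Step 1: insert l at [8, 12, 24, 30] -> counters=[0,0,0,0,0,0,0,0,1,0,0,0,1,0,0,0,0,0,0,0,0,0,0,0,1,0,0,0,0,0,1,0]
Step 2: insert u at [4, 9, 14, 18] -> counters=[0,0,0,0,1,0,0,0,1,1,0,0,1,0,1,0,0,0,1,0,0,0,0,0,1,0,0,0,0,0,1,0]
Step 3: insert q at [4, 6, 20, 24] -> counters=[0,0,0,0,2,0,1,0,1,1,0,0,1,0,1,0,0,0,1,0,1,0,0,0,2,0,0,0,0,0,1,0]
Step 4: insert vwn at [0, 8, 17, 24] -> counters=[1,0,0,0,2,0,1,0,2,1,0,0,1,0,1,0,0,1,1,0,1,0,0,0,3,0,0,0,0,0,1,0]
Step 5: insert gz at [9, 13, 25, 26] -> counters=[1,0,0,0,2,0,1,0,2,2,0,0,1,1,1,0,0,1,1,0,1,0,0,0,3,1,1,0,0,0,1,0]
Step 6: insert cv at [1, 20, 21, 26] -> counters=[1,1,0,0,2,0,1,0,2,2,0,0,1,1,1,0,0,1,1,0,2,1,0,0,3,1,2,0,0,0,1,0]
Step 7: insert c at [7, 15, 24, 27] -> counters=[1,1,0,0,2,0,1,1,2,2,0,0,1,1,1,1,0,1,1,0,2,1,0,0,4,1,2,1,0,0,1,0]
Step 8: insert t at [5, 8, 18, 31] -> counters=[1,1,0,0,2,1,1,1,3,2,0,0,1,1,1,1,0,1,2,0,2,1,0,0,4,1,2,1,0,0,1,1]
Step 9: insert ku at [19, 21, 24, 26] -> counters=[1,1,0,0,2,1,1,1,3,2,0,0,1,1,1,1,0,1,2,1,2,2,0,0,5,1,3,1,0,0,1,1]
Step 10: delete c at [7, 15, 24, 27] -> counters=[1,1,0,0,2,1,1,0,3,2,0,0,1,1,1,0,0,1,2,1,2,2,0,0,4,1,3,0,0,0,1,1]
Step 11: insert c at [7, 15, 24, 27] -> counters=[1,1,0,0,2,1,1,1,3,2,0,0,1,1,1,1,0,1,2,1,2,2,0,0,5,1,3,1,0,0,1,1]
Step 12: insert ku at [19, 21, 24, 26] -> counters=[1,1,0,0,2,1,1,1,3,2,0,0,1,1,1,1,0,1,2,2,2,3,0,0,6,1,4,1,0,0,1,1]
Step 13: delete vwn at [0, 8, 17, 24] -> counters=[0,1,0,0,2,1,1,1,2,2,0,0,1,1,1,1,0,0,2,2,2,3,0,0,5,1,4,1,0,0,1,1]
Step 14: insert cv at [1, 20, 21, 26] -> counters=[0,2,0,0,2,1,1,1,2,2,0,0,1,1,1,1,0,0,2,2,3,4,0,0,5,1,5,1,0,0,1,1]
Step 15: insert q at [4, 6, 20, 24] -> counters=[0,2,0,0,3,1,2,1,2,2,0,0,1,1,1,1,0,0,2,2,4,4,0,0,6,1,5,1,0,0,1,1]
Step 16: insert l at [8, 12, 24, 30] -> counters=[0,2,0,0,3,1,2,1,3,2,0,0,2,1,1,1,0,0,2,2,4,4,0,0,7,1,5,1,0,0,2,1]
Query t: check counters[5]=1 counters[8]=3 counters[18]=2 counters[31]=1 -> maybe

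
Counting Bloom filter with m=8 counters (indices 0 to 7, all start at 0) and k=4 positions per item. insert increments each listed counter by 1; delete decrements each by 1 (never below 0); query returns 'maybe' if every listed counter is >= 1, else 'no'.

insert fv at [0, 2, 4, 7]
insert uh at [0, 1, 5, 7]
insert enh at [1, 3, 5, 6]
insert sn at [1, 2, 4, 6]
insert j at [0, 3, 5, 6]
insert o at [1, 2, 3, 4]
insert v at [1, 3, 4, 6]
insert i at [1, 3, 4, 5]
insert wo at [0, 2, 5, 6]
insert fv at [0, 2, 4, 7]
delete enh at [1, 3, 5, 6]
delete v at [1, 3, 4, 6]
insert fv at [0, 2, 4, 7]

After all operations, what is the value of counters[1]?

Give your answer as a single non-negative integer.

Step 1: insert fv at [0, 2, 4, 7] -> counters=[1,0,1,0,1,0,0,1]
Step 2: insert uh at [0, 1, 5, 7] -> counters=[2,1,1,0,1,1,0,2]
Step 3: insert enh at [1, 3, 5, 6] -> counters=[2,2,1,1,1,2,1,2]
Step 4: insert sn at [1, 2, 4, 6] -> counters=[2,3,2,1,2,2,2,2]
Step 5: insert j at [0, 3, 5, 6] -> counters=[3,3,2,2,2,3,3,2]
Step 6: insert o at [1, 2, 3, 4] -> counters=[3,4,3,3,3,3,3,2]
Step 7: insert v at [1, 3, 4, 6] -> counters=[3,5,3,4,4,3,4,2]
Step 8: insert i at [1, 3, 4, 5] -> counters=[3,6,3,5,5,4,4,2]
Step 9: insert wo at [0, 2, 5, 6] -> counters=[4,6,4,5,5,5,5,2]
Step 10: insert fv at [0, 2, 4, 7] -> counters=[5,6,5,5,6,5,5,3]
Step 11: delete enh at [1, 3, 5, 6] -> counters=[5,5,5,4,6,4,4,3]
Step 12: delete v at [1, 3, 4, 6] -> counters=[5,4,5,3,5,4,3,3]
Step 13: insert fv at [0, 2, 4, 7] -> counters=[6,4,6,3,6,4,3,4]
Final counters=[6,4,6,3,6,4,3,4] -> counters[1]=4

Answer: 4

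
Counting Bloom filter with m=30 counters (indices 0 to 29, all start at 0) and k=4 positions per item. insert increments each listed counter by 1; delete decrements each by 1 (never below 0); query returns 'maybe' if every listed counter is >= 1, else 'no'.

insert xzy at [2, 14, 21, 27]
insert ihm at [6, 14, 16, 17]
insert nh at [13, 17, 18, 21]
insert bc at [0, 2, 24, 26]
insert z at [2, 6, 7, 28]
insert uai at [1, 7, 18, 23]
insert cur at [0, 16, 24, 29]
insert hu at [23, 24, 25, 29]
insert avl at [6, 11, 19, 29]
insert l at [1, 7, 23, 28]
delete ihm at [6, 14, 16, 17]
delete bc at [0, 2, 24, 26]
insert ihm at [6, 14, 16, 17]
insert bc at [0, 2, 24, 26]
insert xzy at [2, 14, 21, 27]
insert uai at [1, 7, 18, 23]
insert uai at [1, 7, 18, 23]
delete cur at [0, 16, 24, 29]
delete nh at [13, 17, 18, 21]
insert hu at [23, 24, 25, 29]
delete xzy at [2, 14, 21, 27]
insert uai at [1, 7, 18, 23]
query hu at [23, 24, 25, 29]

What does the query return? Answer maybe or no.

Answer: maybe

Derivation:
Step 1: insert xzy at [2, 14, 21, 27] -> counters=[0,0,1,0,0,0,0,0,0,0,0,0,0,0,1,0,0,0,0,0,0,1,0,0,0,0,0,1,0,0]
Step 2: insert ihm at [6, 14, 16, 17] -> counters=[0,0,1,0,0,0,1,0,0,0,0,0,0,0,2,0,1,1,0,0,0,1,0,0,0,0,0,1,0,0]
Step 3: insert nh at [13, 17, 18, 21] -> counters=[0,0,1,0,0,0,1,0,0,0,0,0,0,1,2,0,1,2,1,0,0,2,0,0,0,0,0,1,0,0]
Step 4: insert bc at [0, 2, 24, 26] -> counters=[1,0,2,0,0,0,1,0,0,0,0,0,0,1,2,0,1,2,1,0,0,2,0,0,1,0,1,1,0,0]
Step 5: insert z at [2, 6, 7, 28] -> counters=[1,0,3,0,0,0,2,1,0,0,0,0,0,1,2,0,1,2,1,0,0,2,0,0,1,0,1,1,1,0]
Step 6: insert uai at [1, 7, 18, 23] -> counters=[1,1,3,0,0,0,2,2,0,0,0,0,0,1,2,0,1,2,2,0,0,2,0,1,1,0,1,1,1,0]
Step 7: insert cur at [0, 16, 24, 29] -> counters=[2,1,3,0,0,0,2,2,0,0,0,0,0,1,2,0,2,2,2,0,0,2,0,1,2,0,1,1,1,1]
Step 8: insert hu at [23, 24, 25, 29] -> counters=[2,1,3,0,0,0,2,2,0,0,0,0,0,1,2,0,2,2,2,0,0,2,0,2,3,1,1,1,1,2]
Step 9: insert avl at [6, 11, 19, 29] -> counters=[2,1,3,0,0,0,3,2,0,0,0,1,0,1,2,0,2,2,2,1,0,2,0,2,3,1,1,1,1,3]
Step 10: insert l at [1, 7, 23, 28] -> counters=[2,2,3,0,0,0,3,3,0,0,0,1,0,1,2,0,2,2,2,1,0,2,0,3,3,1,1,1,2,3]
Step 11: delete ihm at [6, 14, 16, 17] -> counters=[2,2,3,0,0,0,2,3,0,0,0,1,0,1,1,0,1,1,2,1,0,2,0,3,3,1,1,1,2,3]
Step 12: delete bc at [0, 2, 24, 26] -> counters=[1,2,2,0,0,0,2,3,0,0,0,1,0,1,1,0,1,1,2,1,0,2,0,3,2,1,0,1,2,3]
Step 13: insert ihm at [6, 14, 16, 17] -> counters=[1,2,2,0,0,0,3,3,0,0,0,1,0,1,2,0,2,2,2,1,0,2,0,3,2,1,0,1,2,3]
Step 14: insert bc at [0, 2, 24, 26] -> counters=[2,2,3,0,0,0,3,3,0,0,0,1,0,1,2,0,2,2,2,1,0,2,0,3,3,1,1,1,2,3]
Step 15: insert xzy at [2, 14, 21, 27] -> counters=[2,2,4,0,0,0,3,3,0,0,0,1,0,1,3,0,2,2,2,1,0,3,0,3,3,1,1,2,2,3]
Step 16: insert uai at [1, 7, 18, 23] -> counters=[2,3,4,0,0,0,3,4,0,0,0,1,0,1,3,0,2,2,3,1,0,3,0,4,3,1,1,2,2,3]
Step 17: insert uai at [1, 7, 18, 23] -> counters=[2,4,4,0,0,0,3,5,0,0,0,1,0,1,3,0,2,2,4,1,0,3,0,5,3,1,1,2,2,3]
Step 18: delete cur at [0, 16, 24, 29] -> counters=[1,4,4,0,0,0,3,5,0,0,0,1,0,1,3,0,1,2,4,1,0,3,0,5,2,1,1,2,2,2]
Step 19: delete nh at [13, 17, 18, 21] -> counters=[1,4,4,0,0,0,3,5,0,0,0,1,0,0,3,0,1,1,3,1,0,2,0,5,2,1,1,2,2,2]
Step 20: insert hu at [23, 24, 25, 29] -> counters=[1,4,4,0,0,0,3,5,0,0,0,1,0,0,3,0,1,1,3,1,0,2,0,6,3,2,1,2,2,3]
Step 21: delete xzy at [2, 14, 21, 27] -> counters=[1,4,3,0,0,0,3,5,0,0,0,1,0,0,2,0,1,1,3,1,0,1,0,6,3,2,1,1,2,3]
Step 22: insert uai at [1, 7, 18, 23] -> counters=[1,5,3,0,0,0,3,6,0,0,0,1,0,0,2,0,1,1,4,1,0,1,0,7,3,2,1,1,2,3]
Query hu: check counters[23]=7 counters[24]=3 counters[25]=2 counters[29]=3 -> maybe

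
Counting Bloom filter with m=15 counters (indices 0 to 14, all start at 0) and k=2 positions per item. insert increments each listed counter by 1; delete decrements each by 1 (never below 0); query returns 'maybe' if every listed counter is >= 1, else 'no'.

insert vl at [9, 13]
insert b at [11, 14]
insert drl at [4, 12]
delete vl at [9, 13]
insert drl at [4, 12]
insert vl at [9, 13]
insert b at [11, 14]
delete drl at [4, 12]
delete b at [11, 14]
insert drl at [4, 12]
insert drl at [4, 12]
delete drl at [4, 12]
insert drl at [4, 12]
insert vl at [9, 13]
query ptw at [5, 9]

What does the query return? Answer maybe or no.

Step 1: insert vl at [9, 13] -> counters=[0,0,0,0,0,0,0,0,0,1,0,0,0,1,0]
Step 2: insert b at [11, 14] -> counters=[0,0,0,0,0,0,0,0,0,1,0,1,0,1,1]
Step 3: insert drl at [4, 12] -> counters=[0,0,0,0,1,0,0,0,0,1,0,1,1,1,1]
Step 4: delete vl at [9, 13] -> counters=[0,0,0,0,1,0,0,0,0,0,0,1,1,0,1]
Step 5: insert drl at [4, 12] -> counters=[0,0,0,0,2,0,0,0,0,0,0,1,2,0,1]
Step 6: insert vl at [9, 13] -> counters=[0,0,0,0,2,0,0,0,0,1,0,1,2,1,1]
Step 7: insert b at [11, 14] -> counters=[0,0,0,0,2,0,0,0,0,1,0,2,2,1,2]
Step 8: delete drl at [4, 12] -> counters=[0,0,0,0,1,0,0,0,0,1,0,2,1,1,2]
Step 9: delete b at [11, 14] -> counters=[0,0,0,0,1,0,0,0,0,1,0,1,1,1,1]
Step 10: insert drl at [4, 12] -> counters=[0,0,0,0,2,0,0,0,0,1,0,1,2,1,1]
Step 11: insert drl at [4, 12] -> counters=[0,0,0,0,3,0,0,0,0,1,0,1,3,1,1]
Step 12: delete drl at [4, 12] -> counters=[0,0,0,0,2,0,0,0,0,1,0,1,2,1,1]
Step 13: insert drl at [4, 12] -> counters=[0,0,0,0,3,0,0,0,0,1,0,1,3,1,1]
Step 14: insert vl at [9, 13] -> counters=[0,0,0,0,3,0,0,0,0,2,0,1,3,2,1]
Query ptw: check counters[5]=0 counters[9]=2 -> no

Answer: no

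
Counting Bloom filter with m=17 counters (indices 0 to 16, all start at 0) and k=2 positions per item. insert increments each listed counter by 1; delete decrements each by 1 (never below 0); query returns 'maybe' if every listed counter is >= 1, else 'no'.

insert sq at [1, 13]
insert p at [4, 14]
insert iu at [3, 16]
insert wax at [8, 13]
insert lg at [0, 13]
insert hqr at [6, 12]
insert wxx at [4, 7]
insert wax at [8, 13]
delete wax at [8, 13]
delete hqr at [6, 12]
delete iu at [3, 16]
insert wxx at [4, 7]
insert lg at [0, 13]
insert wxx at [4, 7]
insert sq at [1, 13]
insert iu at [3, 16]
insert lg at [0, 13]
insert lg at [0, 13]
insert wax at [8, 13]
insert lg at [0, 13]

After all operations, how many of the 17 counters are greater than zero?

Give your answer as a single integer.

Step 1: insert sq at [1, 13] -> counters=[0,1,0,0,0,0,0,0,0,0,0,0,0,1,0,0,0]
Step 2: insert p at [4, 14] -> counters=[0,1,0,0,1,0,0,0,0,0,0,0,0,1,1,0,0]
Step 3: insert iu at [3, 16] -> counters=[0,1,0,1,1,0,0,0,0,0,0,0,0,1,1,0,1]
Step 4: insert wax at [8, 13] -> counters=[0,1,0,1,1,0,0,0,1,0,0,0,0,2,1,0,1]
Step 5: insert lg at [0, 13] -> counters=[1,1,0,1,1,0,0,0,1,0,0,0,0,3,1,0,1]
Step 6: insert hqr at [6, 12] -> counters=[1,1,0,1,1,0,1,0,1,0,0,0,1,3,1,0,1]
Step 7: insert wxx at [4, 7] -> counters=[1,1,0,1,2,0,1,1,1,0,0,0,1,3,1,0,1]
Step 8: insert wax at [8, 13] -> counters=[1,1,0,1,2,0,1,1,2,0,0,0,1,4,1,0,1]
Step 9: delete wax at [8, 13] -> counters=[1,1,0,1,2,0,1,1,1,0,0,0,1,3,1,0,1]
Step 10: delete hqr at [6, 12] -> counters=[1,1,0,1,2,0,0,1,1,0,0,0,0,3,1,0,1]
Step 11: delete iu at [3, 16] -> counters=[1,1,0,0,2,0,0,1,1,0,0,0,0,3,1,0,0]
Step 12: insert wxx at [4, 7] -> counters=[1,1,0,0,3,0,0,2,1,0,0,0,0,3,1,0,0]
Step 13: insert lg at [0, 13] -> counters=[2,1,0,0,3,0,0,2,1,0,0,0,0,4,1,0,0]
Step 14: insert wxx at [4, 7] -> counters=[2,1,0,0,4,0,0,3,1,0,0,0,0,4,1,0,0]
Step 15: insert sq at [1, 13] -> counters=[2,2,0,0,4,0,0,3,1,0,0,0,0,5,1,0,0]
Step 16: insert iu at [3, 16] -> counters=[2,2,0,1,4,0,0,3,1,0,0,0,0,5,1,0,1]
Step 17: insert lg at [0, 13] -> counters=[3,2,0,1,4,0,0,3,1,0,0,0,0,6,1,0,1]
Step 18: insert lg at [0, 13] -> counters=[4,2,0,1,4,0,0,3,1,0,0,0,0,7,1,0,1]
Step 19: insert wax at [8, 13] -> counters=[4,2,0,1,4,0,0,3,2,0,0,0,0,8,1,0,1]
Step 20: insert lg at [0, 13] -> counters=[5,2,0,1,4,0,0,3,2,0,0,0,0,9,1,0,1]
Final counters=[5,2,0,1,4,0,0,3,2,0,0,0,0,9,1,0,1] -> 9 nonzero

Answer: 9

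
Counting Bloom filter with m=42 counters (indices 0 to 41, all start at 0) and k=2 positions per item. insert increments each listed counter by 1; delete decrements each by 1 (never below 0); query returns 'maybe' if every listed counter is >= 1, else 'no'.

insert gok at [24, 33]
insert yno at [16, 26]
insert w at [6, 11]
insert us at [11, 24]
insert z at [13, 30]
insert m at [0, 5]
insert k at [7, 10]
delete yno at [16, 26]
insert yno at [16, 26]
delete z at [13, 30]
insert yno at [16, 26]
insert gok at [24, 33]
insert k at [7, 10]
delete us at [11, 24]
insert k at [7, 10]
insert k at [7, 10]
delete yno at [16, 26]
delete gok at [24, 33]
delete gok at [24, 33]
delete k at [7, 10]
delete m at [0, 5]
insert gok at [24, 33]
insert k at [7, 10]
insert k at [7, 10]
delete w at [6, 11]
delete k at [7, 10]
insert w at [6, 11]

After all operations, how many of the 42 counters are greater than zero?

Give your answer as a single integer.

Step 1: insert gok at [24, 33] -> counters=[0,0,0,0,0,0,0,0,0,0,0,0,0,0,0,0,0,0,0,0,0,0,0,0,1,0,0,0,0,0,0,0,0,1,0,0,0,0,0,0,0,0]
Step 2: insert yno at [16, 26] -> counters=[0,0,0,0,0,0,0,0,0,0,0,0,0,0,0,0,1,0,0,0,0,0,0,0,1,0,1,0,0,0,0,0,0,1,0,0,0,0,0,0,0,0]
Step 3: insert w at [6, 11] -> counters=[0,0,0,0,0,0,1,0,0,0,0,1,0,0,0,0,1,0,0,0,0,0,0,0,1,0,1,0,0,0,0,0,0,1,0,0,0,0,0,0,0,0]
Step 4: insert us at [11, 24] -> counters=[0,0,0,0,0,0,1,0,0,0,0,2,0,0,0,0,1,0,0,0,0,0,0,0,2,0,1,0,0,0,0,0,0,1,0,0,0,0,0,0,0,0]
Step 5: insert z at [13, 30] -> counters=[0,0,0,0,0,0,1,0,0,0,0,2,0,1,0,0,1,0,0,0,0,0,0,0,2,0,1,0,0,0,1,0,0,1,0,0,0,0,0,0,0,0]
Step 6: insert m at [0, 5] -> counters=[1,0,0,0,0,1,1,0,0,0,0,2,0,1,0,0,1,0,0,0,0,0,0,0,2,0,1,0,0,0,1,0,0,1,0,0,0,0,0,0,0,0]
Step 7: insert k at [7, 10] -> counters=[1,0,0,0,0,1,1,1,0,0,1,2,0,1,0,0,1,0,0,0,0,0,0,0,2,0,1,0,0,0,1,0,0,1,0,0,0,0,0,0,0,0]
Step 8: delete yno at [16, 26] -> counters=[1,0,0,0,0,1,1,1,0,0,1,2,0,1,0,0,0,0,0,0,0,0,0,0,2,0,0,0,0,0,1,0,0,1,0,0,0,0,0,0,0,0]
Step 9: insert yno at [16, 26] -> counters=[1,0,0,0,0,1,1,1,0,0,1,2,0,1,0,0,1,0,0,0,0,0,0,0,2,0,1,0,0,0,1,0,0,1,0,0,0,0,0,0,0,0]
Step 10: delete z at [13, 30] -> counters=[1,0,0,0,0,1,1,1,0,0,1,2,0,0,0,0,1,0,0,0,0,0,0,0,2,0,1,0,0,0,0,0,0,1,0,0,0,0,0,0,0,0]
Step 11: insert yno at [16, 26] -> counters=[1,0,0,0,0,1,1,1,0,0,1,2,0,0,0,0,2,0,0,0,0,0,0,0,2,0,2,0,0,0,0,0,0,1,0,0,0,0,0,0,0,0]
Step 12: insert gok at [24, 33] -> counters=[1,0,0,0,0,1,1,1,0,0,1,2,0,0,0,0,2,0,0,0,0,0,0,0,3,0,2,0,0,0,0,0,0,2,0,0,0,0,0,0,0,0]
Step 13: insert k at [7, 10] -> counters=[1,0,0,0,0,1,1,2,0,0,2,2,0,0,0,0,2,0,0,0,0,0,0,0,3,0,2,0,0,0,0,0,0,2,0,0,0,0,0,0,0,0]
Step 14: delete us at [11, 24] -> counters=[1,0,0,0,0,1,1,2,0,0,2,1,0,0,0,0,2,0,0,0,0,0,0,0,2,0,2,0,0,0,0,0,0,2,0,0,0,0,0,0,0,0]
Step 15: insert k at [7, 10] -> counters=[1,0,0,0,0,1,1,3,0,0,3,1,0,0,0,0,2,0,0,0,0,0,0,0,2,0,2,0,0,0,0,0,0,2,0,0,0,0,0,0,0,0]
Step 16: insert k at [7, 10] -> counters=[1,0,0,0,0,1,1,4,0,0,4,1,0,0,0,0,2,0,0,0,0,0,0,0,2,0,2,0,0,0,0,0,0,2,0,0,0,0,0,0,0,0]
Step 17: delete yno at [16, 26] -> counters=[1,0,0,0,0,1,1,4,0,0,4,1,0,0,0,0,1,0,0,0,0,0,0,0,2,0,1,0,0,0,0,0,0,2,0,0,0,0,0,0,0,0]
Step 18: delete gok at [24, 33] -> counters=[1,0,0,0,0,1,1,4,0,0,4,1,0,0,0,0,1,0,0,0,0,0,0,0,1,0,1,0,0,0,0,0,0,1,0,0,0,0,0,0,0,0]
Step 19: delete gok at [24, 33] -> counters=[1,0,0,0,0,1,1,4,0,0,4,1,0,0,0,0,1,0,0,0,0,0,0,0,0,0,1,0,0,0,0,0,0,0,0,0,0,0,0,0,0,0]
Step 20: delete k at [7, 10] -> counters=[1,0,0,0,0,1,1,3,0,0,3,1,0,0,0,0,1,0,0,0,0,0,0,0,0,0,1,0,0,0,0,0,0,0,0,0,0,0,0,0,0,0]
Step 21: delete m at [0, 5] -> counters=[0,0,0,0,0,0,1,3,0,0,3,1,0,0,0,0,1,0,0,0,0,0,0,0,0,0,1,0,0,0,0,0,0,0,0,0,0,0,0,0,0,0]
Step 22: insert gok at [24, 33] -> counters=[0,0,0,0,0,0,1,3,0,0,3,1,0,0,0,0,1,0,0,0,0,0,0,0,1,0,1,0,0,0,0,0,0,1,0,0,0,0,0,0,0,0]
Step 23: insert k at [7, 10] -> counters=[0,0,0,0,0,0,1,4,0,0,4,1,0,0,0,0,1,0,0,0,0,0,0,0,1,0,1,0,0,0,0,0,0,1,0,0,0,0,0,0,0,0]
Step 24: insert k at [7, 10] -> counters=[0,0,0,0,0,0,1,5,0,0,5,1,0,0,0,0,1,0,0,0,0,0,0,0,1,0,1,0,0,0,0,0,0,1,0,0,0,0,0,0,0,0]
Step 25: delete w at [6, 11] -> counters=[0,0,0,0,0,0,0,5,0,0,5,0,0,0,0,0,1,0,0,0,0,0,0,0,1,0,1,0,0,0,0,0,0,1,0,0,0,0,0,0,0,0]
Step 26: delete k at [7, 10] -> counters=[0,0,0,0,0,0,0,4,0,0,4,0,0,0,0,0,1,0,0,0,0,0,0,0,1,0,1,0,0,0,0,0,0,1,0,0,0,0,0,0,0,0]
Step 27: insert w at [6, 11] -> counters=[0,0,0,0,0,0,1,4,0,0,4,1,0,0,0,0,1,0,0,0,0,0,0,0,1,0,1,0,0,0,0,0,0,1,0,0,0,0,0,0,0,0]
Final counters=[0,0,0,0,0,0,1,4,0,0,4,1,0,0,0,0,1,0,0,0,0,0,0,0,1,0,1,0,0,0,0,0,0,1,0,0,0,0,0,0,0,0] -> 8 nonzero

Answer: 8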